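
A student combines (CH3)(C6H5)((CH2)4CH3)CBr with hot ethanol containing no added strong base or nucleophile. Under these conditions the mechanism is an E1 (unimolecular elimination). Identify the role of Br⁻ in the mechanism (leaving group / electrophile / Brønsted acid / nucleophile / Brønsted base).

leaving group

Step 1: Ionisation: the C–Br σ-bond cleaves heterolytically; both bonding electrons depart with Br⁻, leaving a tertiary carbocation at the α-carbon.
Br⁻ departs with both electrons of the breaking σ-bond — that is the definition of a leaving group.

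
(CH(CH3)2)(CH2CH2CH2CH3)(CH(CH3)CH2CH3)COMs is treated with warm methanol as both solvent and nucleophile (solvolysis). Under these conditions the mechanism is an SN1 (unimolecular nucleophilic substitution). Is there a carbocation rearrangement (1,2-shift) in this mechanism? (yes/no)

The first-formed carbocation is tertiary.
No single 1,2-shift to an adjacent carbon would produce a more-substituted cation than the one already present, so no rearrangement occurs.

no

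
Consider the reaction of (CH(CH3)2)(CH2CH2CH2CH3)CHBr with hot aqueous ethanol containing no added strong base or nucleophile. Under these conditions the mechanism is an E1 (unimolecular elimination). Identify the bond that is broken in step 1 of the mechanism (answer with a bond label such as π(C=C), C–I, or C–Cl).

C–Br

Step 1: Rate-determining heterolysis of the C–Br bond gives Br⁻ and a secondary carbocation.
The bond broken in this step is the C–Br bond.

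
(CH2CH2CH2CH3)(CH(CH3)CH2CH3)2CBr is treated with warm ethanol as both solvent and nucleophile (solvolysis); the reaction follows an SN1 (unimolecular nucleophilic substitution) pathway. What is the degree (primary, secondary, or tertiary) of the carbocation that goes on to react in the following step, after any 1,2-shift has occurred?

Step 1: Rate-determining heterolysis of the C–Br bond gives Br⁻ and a tertiary carbocation.
No single 1,2-shift to an adjacent carbon would give a more-substituted cation, so no rearrangement occurs.

tertiary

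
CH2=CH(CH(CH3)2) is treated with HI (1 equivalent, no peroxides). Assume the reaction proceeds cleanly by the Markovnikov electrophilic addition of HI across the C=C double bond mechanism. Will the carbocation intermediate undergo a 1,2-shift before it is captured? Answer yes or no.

The first-formed carbocation is secondary.
The adjacent isopropyl carbon already bears 2 other carbon substituents and has a hydrogen to migrate; after a 1,2-hydride shift from that carbon the positive charge sits on a tertiary centre.
Tertiary is more stable than secondary, so the shift occurs.

yes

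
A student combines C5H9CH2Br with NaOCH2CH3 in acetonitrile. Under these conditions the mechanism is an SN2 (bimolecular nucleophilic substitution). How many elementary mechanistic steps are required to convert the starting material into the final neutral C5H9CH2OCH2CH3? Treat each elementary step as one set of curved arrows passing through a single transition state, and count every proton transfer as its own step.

Step 1: CH3CH2O⁻ attacks the back face of the α-carbon while Br⁻ departs with the C–Br bonding pair — a single concerted displacement through a pentacoordinate transition state.
Total: 1 elementary step.

1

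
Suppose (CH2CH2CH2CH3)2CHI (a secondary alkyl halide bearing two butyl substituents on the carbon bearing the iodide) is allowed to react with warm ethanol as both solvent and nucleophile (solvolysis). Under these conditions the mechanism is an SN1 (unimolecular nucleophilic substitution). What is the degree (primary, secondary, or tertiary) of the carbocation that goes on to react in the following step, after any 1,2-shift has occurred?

secondary

Step 1: The C–I bond breaks with both electrons going to the iodide; I⁻ leaves and a secondary carbocation remains.
No single 1,2-shift to an adjacent carbon would give a more-substituted cation, so no rearrangement occurs.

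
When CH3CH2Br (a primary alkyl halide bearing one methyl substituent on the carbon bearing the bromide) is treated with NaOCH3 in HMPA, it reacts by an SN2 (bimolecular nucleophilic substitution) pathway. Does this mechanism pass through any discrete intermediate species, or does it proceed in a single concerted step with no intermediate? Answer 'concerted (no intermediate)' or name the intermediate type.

concerted (no intermediate)

Backside attack by CH3O⁻ on the carbon bearing the bromide: the new C–O bond forms as the C–Br bond breaks, with Walden inversion at carbon.
All bond changes occur in one transition state; no discrete intermediate is formed.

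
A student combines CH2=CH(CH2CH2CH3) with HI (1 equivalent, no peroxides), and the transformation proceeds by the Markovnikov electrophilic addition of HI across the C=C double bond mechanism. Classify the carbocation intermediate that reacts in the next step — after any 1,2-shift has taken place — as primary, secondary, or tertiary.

secondary

Step 1: The π electrons of the C=C bond attack a proton of HI; Markovnikov addition places the new C–H on the less-substituted alkene carbon, so the positive charge ends up on the more-substituted carbon — a secondary carbocation. The H–I bond breaks heterolytically, releasing I⁻.
No single 1,2-shift to an adjacent carbon would give a more-substituted cation, so no rearrangement occurs.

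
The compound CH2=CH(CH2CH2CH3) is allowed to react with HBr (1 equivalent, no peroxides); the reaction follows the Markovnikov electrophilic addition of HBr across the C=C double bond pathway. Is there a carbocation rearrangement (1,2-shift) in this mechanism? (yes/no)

no

The first-formed carbocation is secondary.
No single 1,2-shift to an adjacent carbon would produce a more-substituted cation than the one already present, so no rearrangement occurs.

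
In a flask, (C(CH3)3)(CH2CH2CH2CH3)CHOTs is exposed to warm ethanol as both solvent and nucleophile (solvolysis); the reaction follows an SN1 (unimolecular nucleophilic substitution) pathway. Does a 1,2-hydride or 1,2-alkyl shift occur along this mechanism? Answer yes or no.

The first-formed carbocation is secondary.
The adjacent tert-butyl carbon has no hydrogen but bears methyl groups; migration of one methyl with its bonding pair (a 1,2-methyl shift) places the charge on a tertiary centre.
Tertiary is more stable than secondary, so the shift occurs.

yes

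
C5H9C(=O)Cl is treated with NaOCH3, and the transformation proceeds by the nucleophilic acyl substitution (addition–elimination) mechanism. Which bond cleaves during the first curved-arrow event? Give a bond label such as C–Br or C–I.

Step 1: Nucleophilic addition of CH3O⁻ to the acyl carbon breaks the π(C=O) bond and yields a tetrahedral, anionic intermediate.
The bond broken in this step is the π(C=O) bond.

π(C=O)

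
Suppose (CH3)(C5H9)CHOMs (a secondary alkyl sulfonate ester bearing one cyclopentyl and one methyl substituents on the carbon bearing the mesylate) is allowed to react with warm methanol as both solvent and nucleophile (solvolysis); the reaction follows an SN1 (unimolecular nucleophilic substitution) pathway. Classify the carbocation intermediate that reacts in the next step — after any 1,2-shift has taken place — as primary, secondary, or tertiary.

Step 1: Unassisted departure of MsO⁻ (taking the C–O bonding pair) generates a secondary carbocation.
Step 2: A hydride (H with its bonding pair) migrates from the adjacent cyclopentyl carbon to the cationic centre — a 1,2-hydride shift — upgrading the secondary cation to a tertiary one.
The cation rearranges from secondary to tertiary via a 1,2-hydride shift from the adjacent cyclopentyl carbon; the tertiary cation is what reacts next.

tertiary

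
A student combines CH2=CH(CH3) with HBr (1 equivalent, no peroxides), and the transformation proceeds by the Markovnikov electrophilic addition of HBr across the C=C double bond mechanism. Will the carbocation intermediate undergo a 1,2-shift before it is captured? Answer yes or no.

no

The first-formed carbocation is secondary.
No single 1,2-shift to an adjacent carbon would produce a more-substituted cation than the one already present, so no rearrangement occurs.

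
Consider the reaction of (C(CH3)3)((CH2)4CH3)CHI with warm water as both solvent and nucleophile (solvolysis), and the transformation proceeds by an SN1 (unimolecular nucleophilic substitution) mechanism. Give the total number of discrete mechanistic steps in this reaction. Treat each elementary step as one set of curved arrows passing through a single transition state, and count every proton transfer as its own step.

4

Step 1: Unassisted departure of I⁻ (taking the C–I bonding pair) generates a secondary carbocation.
Step 2: A 1,2-methyl shift from the adjacent tert-butyl carbon moves the positive charge from the secondary centre to an adjacent carbon, generating a more stable tertiary carbocation.
Step 3: Nucleophilic capture: the oxygen of H2O bonds to the cationic carbon, producing an oxonium-ion intermediate.
Step 4: Proton transfer from the O–H of the oxonium ion to a solvent molecule delivers the neutral alcohol.
Total: 4 elementary steps.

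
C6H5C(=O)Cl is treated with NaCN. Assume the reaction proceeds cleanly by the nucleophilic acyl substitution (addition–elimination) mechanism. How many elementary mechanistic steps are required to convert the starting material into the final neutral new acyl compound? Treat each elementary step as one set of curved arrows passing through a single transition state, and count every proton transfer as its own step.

Step 1: A lone pair on the C of CN⁻ attacks the electrophilic acyl carbon; the π(C=O) electrons move onto oxygen, giving a tetrahedral intermediate.
Step 2: Elimination step: re-formation of the carbonyl π bond drives out Cl⁻, giving the new acyl compound.
Total: 2 elementary steps.

2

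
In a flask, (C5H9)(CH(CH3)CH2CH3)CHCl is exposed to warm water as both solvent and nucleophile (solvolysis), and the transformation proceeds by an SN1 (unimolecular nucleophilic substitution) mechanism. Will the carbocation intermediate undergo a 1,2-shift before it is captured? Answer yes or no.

yes

The first-formed carbocation is secondary.
The adjacent cyclopentyl carbon already bears 2 other carbon substituents and has a hydrogen to migrate; after a 1,2-hydride shift from that carbon the positive charge sits on a tertiary centre.
Tertiary is more stable than secondary, so the shift occurs.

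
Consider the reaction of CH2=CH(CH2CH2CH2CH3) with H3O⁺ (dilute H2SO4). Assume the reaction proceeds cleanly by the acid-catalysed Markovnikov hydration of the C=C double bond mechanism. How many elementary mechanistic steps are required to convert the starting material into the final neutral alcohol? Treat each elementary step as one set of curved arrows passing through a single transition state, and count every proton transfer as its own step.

Step 1: The π electrons of the C=C bond attack a proton of H3O⁺; Markovnikov addition places the new C–H on the less-substituted alkene carbon, so the positive charge ends up on the more-substituted carbon — a secondary carbocation. H2O is released.
(No 1,2-shift: no single shift to an adjacent carbon would give a more stable cation.)
Step 2: Nucleophilic capture of the cation by H2O produces the protonated alcohol (an oxonium ion).
Step 3: Proton transfer from the O–H of the oxonium ion to H2O completes the catalytic cycle and yields the alcohol.
Total: 3 elementary steps.

3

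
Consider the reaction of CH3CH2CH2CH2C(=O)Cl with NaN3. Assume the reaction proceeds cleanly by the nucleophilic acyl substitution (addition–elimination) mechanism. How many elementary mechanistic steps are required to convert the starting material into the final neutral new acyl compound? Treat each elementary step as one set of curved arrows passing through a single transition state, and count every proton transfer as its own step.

Step 1: Nucleophilic addition of N3⁻ to the acyl carbon breaks the π(C=O) bond and yields a tetrahedral, anionic intermediate.
Step 2: Collapse of the tetrahedral intermediate: the alkoxide oxygen pushes its lone pair back to re-form C=O while Cl⁻ leaves.
Total: 2 elementary steps.

2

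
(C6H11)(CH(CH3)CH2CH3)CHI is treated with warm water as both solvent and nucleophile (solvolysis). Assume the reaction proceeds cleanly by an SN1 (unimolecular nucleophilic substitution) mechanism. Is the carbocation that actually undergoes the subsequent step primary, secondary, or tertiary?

tertiary

Step 1: The C–I bond breaks with both electrons going to the iodide; I⁻ leaves and a secondary carbocation remains.
Step 2: A hydride (H with its bonding pair) migrates from the adjacent sec-butyl carbon to the cationic centre — a 1,2-hydride shift — upgrading the secondary cation to a tertiary one.
The cation rearranges from secondary to tertiary via a 1,2-hydride shift from the adjacent sec-butyl carbon; the tertiary cation is what reacts next.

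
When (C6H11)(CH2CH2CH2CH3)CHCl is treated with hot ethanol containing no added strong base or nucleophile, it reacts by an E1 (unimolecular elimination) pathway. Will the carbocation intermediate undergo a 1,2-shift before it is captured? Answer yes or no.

The first-formed carbocation is secondary.
The adjacent cyclohexyl carbon already bears 2 other carbon substituents and has a hydrogen to migrate; after a 1,2-hydride shift from that carbon the positive charge sits on a tertiary centre.
Tertiary is more stable than secondary, so the shift occurs.

yes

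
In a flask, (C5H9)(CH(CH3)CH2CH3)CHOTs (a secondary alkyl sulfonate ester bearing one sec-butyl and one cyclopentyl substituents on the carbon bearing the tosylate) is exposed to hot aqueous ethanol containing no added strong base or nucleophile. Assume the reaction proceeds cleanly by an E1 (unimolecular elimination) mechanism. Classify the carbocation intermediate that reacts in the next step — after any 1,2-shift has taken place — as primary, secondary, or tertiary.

Step 1: Ionisation: the C–O σ-bond cleaves heterolytically; both bonding electrons depart with TsO⁻, leaving a secondary carbocation at the α-carbon.
Step 2: Carbocation rearrangement: a 1,2-hydride shift from the adjacent sec-butyl carbon converts the initially-formed secondary cation into the more stable tertiary cation.
The cation rearranges from secondary to tertiary via a 1,2-hydride shift from the adjacent sec-butyl carbon; the tertiary cation is what reacts next.

tertiary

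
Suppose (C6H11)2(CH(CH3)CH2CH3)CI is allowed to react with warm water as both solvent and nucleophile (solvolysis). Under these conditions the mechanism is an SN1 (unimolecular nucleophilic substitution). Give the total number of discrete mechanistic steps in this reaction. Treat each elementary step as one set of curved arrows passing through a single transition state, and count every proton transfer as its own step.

Step 1: Unassisted departure of I⁻ (taking the C–I bonding pair) generates a tertiary carbocation.
(No 1,2-shift: no single shift to an adjacent carbon would give a more stable cation.)
Step 2: H2O donates an oxygen lone pair into the empty p orbital of the cation, giving a protonated alcohol (an oxonium ion).
Step 3: Proton transfer from the O–H of the oxonium ion to a solvent molecule delivers the neutral alcohol.
Total: 3 elementary steps.

3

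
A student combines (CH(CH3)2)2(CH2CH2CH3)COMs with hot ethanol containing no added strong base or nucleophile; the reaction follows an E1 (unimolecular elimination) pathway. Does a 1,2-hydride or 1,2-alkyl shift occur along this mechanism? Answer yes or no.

no

The first-formed carbocation is tertiary.
No single 1,2-shift to an adjacent carbon would produce a more-substituted cation than the one already present, so no rearrangement occurs.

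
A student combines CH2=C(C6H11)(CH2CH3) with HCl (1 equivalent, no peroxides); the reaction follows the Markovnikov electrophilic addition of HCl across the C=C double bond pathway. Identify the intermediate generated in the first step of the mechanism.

Step 1: Electrophilic addition begins with the π(C=C) electrons forming a bond to the proton of HCl. Following Markovnikov's rule, the resulting cation is tertiary. The H–Cl bond breaks heterolytically, releasing Cl⁻.
After step 1 the species present is a tertiary carbocation.

tertiary carbocation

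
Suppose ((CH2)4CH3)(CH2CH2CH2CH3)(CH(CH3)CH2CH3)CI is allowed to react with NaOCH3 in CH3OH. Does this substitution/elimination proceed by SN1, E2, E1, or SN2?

E2

Conditions: a strong base with a tertiary substrate bearing a β-hydrogen.
These conditions are the textbook signature of the E2 pathway.
A strong (often hindered) base removes a β-H in concert with loss of the leaving group — bimolecular elimination.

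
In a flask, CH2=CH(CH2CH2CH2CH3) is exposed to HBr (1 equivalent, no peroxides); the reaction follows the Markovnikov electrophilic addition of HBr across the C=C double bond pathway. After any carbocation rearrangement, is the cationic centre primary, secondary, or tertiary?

secondary

Step 1: Electrophilic addition begins with the π(C=C) electrons forming a bond to the proton of HBr. Following Markovnikov's rule, the resulting cation is secondary. The H–Br bond breaks heterolytically, releasing Br⁻.
No single 1,2-shift to an adjacent carbon would give a more-substituted cation, so no rearrangement occurs.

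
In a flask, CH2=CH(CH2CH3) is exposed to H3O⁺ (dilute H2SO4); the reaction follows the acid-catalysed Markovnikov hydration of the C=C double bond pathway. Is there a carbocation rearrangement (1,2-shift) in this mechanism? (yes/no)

no

The first-formed carbocation is secondary.
No single 1,2-shift to an adjacent carbon would produce a more-substituted cation than the one already present, so no rearrangement occurs.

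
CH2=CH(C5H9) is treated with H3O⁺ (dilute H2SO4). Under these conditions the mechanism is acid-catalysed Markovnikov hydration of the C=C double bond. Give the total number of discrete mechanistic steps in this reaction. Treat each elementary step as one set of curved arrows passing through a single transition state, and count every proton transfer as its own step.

Step 1: Protonation of the alkene by H3O⁺: the π bond acts as the nucleophile and picks up H⁺, giving the more stable (Markovnikov) secondary carbocation. H2O is released.
Step 2: Carbocation rearrangement: a 1,2-hydride shift from the adjacent cyclopentyl carbon converts the initially-formed secondary cation into the more stable tertiary cation.
Step 3: Nucleophilic capture of the cation by H2O produces the protonated alcohol (an oxonium ion).
Step 4: Proton transfer from the O–H of the oxonium ion to H2O completes the catalytic cycle and yields the alcohol.
Total: 4 elementary steps.

4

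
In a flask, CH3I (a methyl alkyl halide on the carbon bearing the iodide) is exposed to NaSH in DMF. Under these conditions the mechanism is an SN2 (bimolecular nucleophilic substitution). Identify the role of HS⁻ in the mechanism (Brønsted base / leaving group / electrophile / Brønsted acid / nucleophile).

nucleophile

Step 1: Backside attack by HS⁻ on the carbon bearing the iodide: the new C–S bond forms as the C–I bond breaks, with Walden inversion at carbon.
HS⁻ donates an electron pair to form a new σ-bond to carbon — it is the nucleophile.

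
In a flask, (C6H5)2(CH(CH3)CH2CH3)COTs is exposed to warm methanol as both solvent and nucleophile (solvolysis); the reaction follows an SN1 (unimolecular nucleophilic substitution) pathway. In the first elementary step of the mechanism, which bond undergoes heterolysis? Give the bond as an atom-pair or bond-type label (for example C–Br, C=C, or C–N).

Step 1: Ionisation: the C–O σ-bond cleaves heterolytically; both bonding electrons depart with TsO⁻, leaving a tertiary carbocation at the α-carbon.
The bond broken in this step is the C–O bond.

C–O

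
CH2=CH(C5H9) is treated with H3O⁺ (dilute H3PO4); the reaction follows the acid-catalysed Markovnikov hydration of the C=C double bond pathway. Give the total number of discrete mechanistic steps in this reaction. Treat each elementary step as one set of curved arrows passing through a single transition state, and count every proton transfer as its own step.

Step 1: The π electrons of the C=C bond attack a proton of H3O⁺; Markovnikov addition places the new C–H on the less-substituted alkene carbon, so the positive charge ends up on the more-substituted carbon — a secondary carbocation. H2O is released.
Step 2: A 1,2-hydride shift from the adjacent cyclopentyl carbon moves the positive charge from the secondary centre to an adjacent carbon, generating a more stable tertiary carbocation.
Step 3: A lone pair on the oxygen of H2O attacks the carbocation, forming a C–O bond and an oxonium ion (a protonated alcohol).
Step 4: H2O removes a proton from the oxonium oxygen, regenerating H3O⁺ and giving the neutral alcohol.
Total: 4 elementary steps.

4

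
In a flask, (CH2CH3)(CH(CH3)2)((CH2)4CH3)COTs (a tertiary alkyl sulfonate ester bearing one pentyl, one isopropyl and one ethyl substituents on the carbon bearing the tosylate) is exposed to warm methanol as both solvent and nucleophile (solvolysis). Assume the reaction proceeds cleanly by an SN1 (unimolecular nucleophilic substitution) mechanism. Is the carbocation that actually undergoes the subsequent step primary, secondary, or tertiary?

Step 1: Unassisted departure of TsO⁻ (taking the C–O bonding pair) generates a tertiary carbocation.
No single 1,2-shift to an adjacent carbon would give a more-substituted cation, so no rearrangement occurs.

tertiary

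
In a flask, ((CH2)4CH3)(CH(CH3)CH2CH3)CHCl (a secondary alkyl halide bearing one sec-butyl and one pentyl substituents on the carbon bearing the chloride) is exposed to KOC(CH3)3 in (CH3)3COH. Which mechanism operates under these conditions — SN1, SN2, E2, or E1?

E2

Conditions: a strong/bulky base with a secondary substrate bearing a β-hydrogen.
These conditions are the textbook signature of the E2 pathway.
A strong (often hindered) base removes a β-H in concert with loss of the leaving group — bimolecular elimination.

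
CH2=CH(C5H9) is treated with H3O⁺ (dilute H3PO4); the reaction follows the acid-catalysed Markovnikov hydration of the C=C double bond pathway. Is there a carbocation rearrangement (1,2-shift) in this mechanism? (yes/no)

yes

The first-formed carbocation is secondary.
The adjacent cyclopentyl carbon already bears 2 other carbon substituents and has a hydrogen to migrate; after a 1,2-hydride shift from that carbon the positive charge sits on a tertiary centre.
Tertiary is more stable than secondary, so the shift occurs.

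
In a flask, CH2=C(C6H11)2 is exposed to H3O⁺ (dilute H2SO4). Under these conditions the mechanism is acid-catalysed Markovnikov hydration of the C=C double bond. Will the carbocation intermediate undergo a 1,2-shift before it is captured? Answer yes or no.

no

The first-formed carbocation is tertiary.
No single 1,2-shift to an adjacent carbon would produce a more-substituted cation than the one already present, so no rearrangement occurs.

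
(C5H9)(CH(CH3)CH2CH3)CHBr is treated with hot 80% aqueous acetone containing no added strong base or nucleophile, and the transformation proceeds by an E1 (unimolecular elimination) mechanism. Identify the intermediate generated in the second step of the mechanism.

tertiary carbocation

Step 1: The C–Br bond breaks with both electrons going to the bromide; Br⁻ leaves and a secondary carbocation remains.
Step 2: Carbocation rearrangement: a 1,2-hydride shift from the adjacent cyclopentyl carbon converts the initially-formed secondary cation into the more stable tertiary cation.
After step 2 the species present is a tertiary carbocation.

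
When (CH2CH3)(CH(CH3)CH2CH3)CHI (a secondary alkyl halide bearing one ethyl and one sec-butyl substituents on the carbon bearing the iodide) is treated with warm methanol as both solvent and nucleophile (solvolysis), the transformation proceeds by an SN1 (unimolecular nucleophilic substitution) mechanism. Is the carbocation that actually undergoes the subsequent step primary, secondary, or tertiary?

Step 1: Ionisation: the C–I σ-bond cleaves heterolytically; both bonding electrons depart with I⁻, leaving a secondary carbocation at the α-carbon.
Step 2: A 1,2-hydride shift from the adjacent sec-butyl carbon moves the positive charge from the secondary centre to an adjacent carbon, generating a more stable tertiary carbocation.
The cation rearranges from secondary to tertiary via a 1,2-hydride shift from the adjacent sec-butyl carbon; the tertiary cation is what reacts next.

tertiary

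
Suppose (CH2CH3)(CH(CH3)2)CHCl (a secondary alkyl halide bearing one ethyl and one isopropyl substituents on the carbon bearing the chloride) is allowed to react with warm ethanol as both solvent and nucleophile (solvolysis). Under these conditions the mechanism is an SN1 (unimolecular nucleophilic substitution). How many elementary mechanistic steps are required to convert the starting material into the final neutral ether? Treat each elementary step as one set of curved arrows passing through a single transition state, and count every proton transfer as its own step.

Step 1: Unassisted departure of Cl⁻ (taking the C–Cl bonding pair) generates a secondary carbocation.
Step 2: A 1,2-hydride shift from the adjacent isopropyl carbon moves the positive charge from the secondary centre to an adjacent carbon, generating a more stable tertiary carbocation.
Step 3: Nucleophilic capture: the oxygen of CH3CH2OH bonds to the cationic carbon, producing an oxonium-ion intermediate.
Step 4: A second solvent molecule removes the proton on oxygen, giving the neutral ether product.
Total: 4 elementary steps.

4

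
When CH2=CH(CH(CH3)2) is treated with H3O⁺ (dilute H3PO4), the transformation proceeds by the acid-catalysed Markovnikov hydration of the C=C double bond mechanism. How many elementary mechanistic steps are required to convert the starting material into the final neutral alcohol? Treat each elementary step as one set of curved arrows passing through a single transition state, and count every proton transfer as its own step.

4

Step 1: The π electrons of the C=C bond attack a proton of H3O⁺; Markovnikov addition places the new C–H on the less-substituted alkene carbon, so the positive charge ends up on the more-substituted carbon — a secondary carbocation. H2O is released.
Step 2: Carbocation rearrangement: a 1,2-hydride shift from the adjacent isopropyl carbon converts the initially-formed secondary cation into the more stable tertiary cation.
Step 3: Nucleophilic capture of the cation by H2O produces the protonated alcohol (an oxonium ion).
Step 4: Proton transfer from the O–H of the oxonium ion to H2O completes the catalytic cycle and yields the alcohol.
Total: 4 elementary steps.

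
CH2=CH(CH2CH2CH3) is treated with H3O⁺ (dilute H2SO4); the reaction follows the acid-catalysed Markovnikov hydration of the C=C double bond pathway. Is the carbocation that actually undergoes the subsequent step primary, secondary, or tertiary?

Step 1: Electrophilic addition begins with the π(C=C) electrons forming a bond to the proton of H3O⁺. Following Markovnikov's rule, the resulting cation is secondary. H2O is released.
No single 1,2-shift to an adjacent carbon would give a more-substituted cation, so no rearrangement occurs.

secondary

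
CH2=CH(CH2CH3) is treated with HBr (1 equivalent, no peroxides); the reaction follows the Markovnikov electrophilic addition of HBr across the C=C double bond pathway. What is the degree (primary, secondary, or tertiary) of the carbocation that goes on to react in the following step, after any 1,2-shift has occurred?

Step 1: Electrophilic addition begins with the π(C=C) electrons forming a bond to the proton of HBr. Following Markovnikov's rule, the resulting cation is secondary. The H–Br bond breaks heterolytically, releasing Br⁻.
No single 1,2-shift to an adjacent carbon would give a more-substituted cation, so no rearrangement occurs.

secondary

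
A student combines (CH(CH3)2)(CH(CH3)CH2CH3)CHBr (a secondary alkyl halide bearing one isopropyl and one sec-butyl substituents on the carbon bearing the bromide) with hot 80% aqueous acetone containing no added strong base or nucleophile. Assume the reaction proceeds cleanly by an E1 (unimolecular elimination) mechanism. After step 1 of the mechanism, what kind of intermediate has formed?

Step 1: The C–Br bond breaks with both electrons going to the bromide; Br⁻ leaves and a secondary carbocation remains.
After step 1 the species present is a secondary carbocation.

secondary carbocation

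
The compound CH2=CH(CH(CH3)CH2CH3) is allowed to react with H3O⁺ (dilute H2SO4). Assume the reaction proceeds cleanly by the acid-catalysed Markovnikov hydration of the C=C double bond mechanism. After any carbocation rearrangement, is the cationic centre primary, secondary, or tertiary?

tertiary

Step 1: Protonation of the alkene by H3O⁺: the π bond acts as the nucleophile and picks up H⁺, giving the more stable (Markovnikov) secondary carbocation. H2O is released.
Step 2: A 1,2-hydride shift from the adjacent sec-butyl carbon moves the positive charge from the secondary centre to an adjacent carbon, generating a more stable tertiary carbocation.
The cation rearranges from secondary to tertiary via a 1,2-hydride shift from the adjacent sec-butyl carbon; the tertiary cation is what reacts next.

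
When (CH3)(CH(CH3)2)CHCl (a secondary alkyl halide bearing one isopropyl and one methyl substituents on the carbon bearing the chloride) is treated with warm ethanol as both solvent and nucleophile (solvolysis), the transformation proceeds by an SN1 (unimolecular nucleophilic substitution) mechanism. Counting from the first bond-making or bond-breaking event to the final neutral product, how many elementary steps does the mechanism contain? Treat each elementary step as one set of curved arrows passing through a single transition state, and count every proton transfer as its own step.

4

Step 1: The C–Cl bond breaks with both electrons going to the chloride; Cl⁻ leaves and a secondary carbocation remains.
Step 2: Carbocation rearrangement: a 1,2-hydride shift from the adjacent isopropyl carbon converts the initially-formed secondary cation into the more stable tertiary cation.
Step 3: A lone pair on the oxygen of CH3CH2OH attacks the carbocation, forming a new C–O σ-bond and an oxonium ion.
Step 4: Deprotonation of the oxonium oxygen by solvent ethanol yields the neutral ether.
Total: 4 elementary steps.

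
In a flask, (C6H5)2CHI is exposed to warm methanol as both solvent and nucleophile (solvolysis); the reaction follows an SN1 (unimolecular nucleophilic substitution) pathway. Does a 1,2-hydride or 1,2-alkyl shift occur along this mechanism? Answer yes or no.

The first-formed carbocation is secondary.
No single 1,2-shift to an adjacent carbon would produce a more-substituted cation than the one already present, so no rearrangement occurs.

no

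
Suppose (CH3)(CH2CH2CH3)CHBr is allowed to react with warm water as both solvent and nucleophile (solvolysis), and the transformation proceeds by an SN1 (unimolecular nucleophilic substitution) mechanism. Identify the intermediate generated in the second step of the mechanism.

Step 1: Unassisted departure of Br⁻ (taking the C–Br bonding pair) generates a secondary carbocation.
Step 2: Nucleophilic capture: the oxygen of H2O bonds to the cationic carbon, producing an oxonium-ion intermediate.
After step 2 the species present is an oxonium ion.

oxonium ion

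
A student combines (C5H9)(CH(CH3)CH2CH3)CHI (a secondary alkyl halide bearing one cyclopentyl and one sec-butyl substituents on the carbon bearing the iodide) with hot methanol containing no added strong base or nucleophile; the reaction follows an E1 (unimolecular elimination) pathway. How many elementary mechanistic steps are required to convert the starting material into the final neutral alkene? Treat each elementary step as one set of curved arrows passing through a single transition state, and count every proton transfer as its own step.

Step 1: Rate-determining heterolysis of the C–I bond gives I⁻ and a secondary carbocation.
Step 2: Carbocation rearrangement: a 1,2-hydride shift from the adjacent cyclopentyl carbon converts the initially-formed secondary cation into the more stable tertiary cation.
Step 3: A methanol molecule (solvent) deprotonates a β-carbon; as the C–H bond breaks, those electrons form the new alkene π bond.
Total: 3 elementary steps.

3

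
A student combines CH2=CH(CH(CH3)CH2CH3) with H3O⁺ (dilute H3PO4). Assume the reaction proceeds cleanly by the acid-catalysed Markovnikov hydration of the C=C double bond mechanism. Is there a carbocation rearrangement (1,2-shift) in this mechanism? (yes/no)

yes

The first-formed carbocation is secondary.
The adjacent sec-butyl carbon already bears 2 other carbon substituents and has a hydrogen to migrate; after a 1,2-hydride shift from that carbon the positive charge sits on a tertiary centre.
Tertiary is more stable than secondary, so the shift occurs.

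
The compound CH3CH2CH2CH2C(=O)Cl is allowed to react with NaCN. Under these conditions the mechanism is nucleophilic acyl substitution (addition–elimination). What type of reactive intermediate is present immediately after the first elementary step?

tetrahedral intermediate

Step 1: CN⁻ adds to the carbonyl carbon; the C=O π electrons shift onto oxygen and a tetrahedral alkoxide intermediate forms.
After step 1 the species present is a tetrahedral intermediate.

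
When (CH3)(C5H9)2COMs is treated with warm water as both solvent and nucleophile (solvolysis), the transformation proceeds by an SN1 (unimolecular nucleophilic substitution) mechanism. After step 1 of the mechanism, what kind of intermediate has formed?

Step 1: Rate-determining heterolysis of the C–O bond gives MsO⁻ and a tertiary carbocation.
After step 1 the species present is a tertiary carbocation.

tertiary carbocation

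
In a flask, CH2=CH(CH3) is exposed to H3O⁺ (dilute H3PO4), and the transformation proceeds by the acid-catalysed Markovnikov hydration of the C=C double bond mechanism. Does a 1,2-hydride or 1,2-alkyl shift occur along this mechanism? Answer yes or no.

no

The first-formed carbocation is secondary.
No single 1,2-shift to an adjacent carbon would produce a more-substituted cation than the one already present, so no rearrangement occurs.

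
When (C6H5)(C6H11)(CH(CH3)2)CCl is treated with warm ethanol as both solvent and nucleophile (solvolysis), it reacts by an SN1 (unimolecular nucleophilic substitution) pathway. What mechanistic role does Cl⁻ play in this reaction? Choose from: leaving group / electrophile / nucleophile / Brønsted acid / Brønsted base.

Step 1: The C–Cl bond breaks with both electrons going to the chloride; Cl⁻ leaves and a tertiary carbocation remains.
Cl⁻ departs with both electrons of the breaking σ-bond — that is the definition of a leaving group.

leaving group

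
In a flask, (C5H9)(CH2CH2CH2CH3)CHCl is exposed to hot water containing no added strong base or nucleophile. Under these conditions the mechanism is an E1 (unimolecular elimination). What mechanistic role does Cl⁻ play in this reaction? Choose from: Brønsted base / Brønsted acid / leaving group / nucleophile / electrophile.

Step 1: Unassisted departure of Cl⁻ (taking the C–Cl bonding pair) generates a secondary carbocation.
Cl⁻ departs with both electrons of the breaking σ-bond — that is the definition of a leaving group.

leaving group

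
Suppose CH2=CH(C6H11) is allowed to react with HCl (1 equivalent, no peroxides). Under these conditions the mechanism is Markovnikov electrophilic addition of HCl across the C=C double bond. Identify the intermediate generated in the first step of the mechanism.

Step 1: Electrophilic addition begins with the π(C=C) electrons forming a bond to the proton of HCl. Following Markovnikov's rule, the resulting cation is secondary. The H–Cl bond breaks heterolytically, releasing Cl⁻.
After step 1 the species present is a secondary carbocation.

secondary carbocation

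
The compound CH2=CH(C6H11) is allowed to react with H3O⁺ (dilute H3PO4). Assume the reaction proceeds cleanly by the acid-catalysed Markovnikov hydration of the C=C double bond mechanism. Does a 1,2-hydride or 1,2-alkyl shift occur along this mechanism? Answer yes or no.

The first-formed carbocation is secondary.
The adjacent cyclohexyl carbon already bears 2 other carbon substituents and has a hydrogen to migrate; after a 1,2-hydride shift from that carbon the positive charge sits on a tertiary centre.
Tertiary is more stable than secondary, so the shift occurs.

yes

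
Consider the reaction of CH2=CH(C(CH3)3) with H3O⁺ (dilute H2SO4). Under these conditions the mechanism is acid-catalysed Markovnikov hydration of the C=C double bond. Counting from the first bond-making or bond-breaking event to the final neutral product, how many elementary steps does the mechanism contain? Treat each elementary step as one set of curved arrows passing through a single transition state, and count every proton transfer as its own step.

4

Step 1: Electrophilic addition begins with the π(C=C) electrons forming a bond to the proton of H3O⁺. Following Markovnikov's rule, the resulting cation is secondary. H2O is released.
Step 2: A methyl group with its bonding pair migrates from the adjacent tert-butyl carbon to the cationic centre — a 1,2-methyl shift — upgrading the secondary cation to a tertiary one.
Step 3: Nucleophilic capture of the cation by H2O produces the protonated alcohol (an oxonium ion).
Step 4: Proton transfer from the O–H of the oxonium ion to H2O completes the catalytic cycle and yields the alcohol.
Total: 4 elementary steps.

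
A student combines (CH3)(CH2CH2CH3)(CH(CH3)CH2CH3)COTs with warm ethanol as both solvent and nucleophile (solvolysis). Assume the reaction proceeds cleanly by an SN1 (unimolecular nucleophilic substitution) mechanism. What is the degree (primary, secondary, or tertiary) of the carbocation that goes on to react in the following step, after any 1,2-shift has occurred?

Step 1: Rate-determining heterolysis of the C–O bond gives TsO⁻ and a tertiary carbocation.
No single 1,2-shift to an adjacent carbon would give a more-substituted cation, so no rearrangement occurs.

tertiary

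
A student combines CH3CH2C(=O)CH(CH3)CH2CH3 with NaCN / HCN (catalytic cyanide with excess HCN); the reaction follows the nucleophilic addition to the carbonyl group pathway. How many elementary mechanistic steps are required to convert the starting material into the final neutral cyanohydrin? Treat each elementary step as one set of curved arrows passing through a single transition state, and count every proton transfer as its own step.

Step 1: Nucleophilic addition: CN⁻ adds to the carbonyl carbon, pushing the π(C=O) electron pair onto oxygen and giving a tetrahedral alkoxide.
Step 2: The alkoxide oxygen removes a proton from HCN present in the mixture, giving a cyanohydrin and regenerating CN⁻.
Total: 2 elementary steps.

2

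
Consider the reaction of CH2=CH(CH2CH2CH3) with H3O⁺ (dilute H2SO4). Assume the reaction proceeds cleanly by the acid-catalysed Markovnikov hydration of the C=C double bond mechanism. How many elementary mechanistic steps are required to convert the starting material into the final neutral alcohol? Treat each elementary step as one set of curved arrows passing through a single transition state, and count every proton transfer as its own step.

Step 1: Protonation of the alkene by H3O⁺: the π bond acts as the nucleophile and picks up H⁺, giving the more stable (Markovnikov) secondary carbocation. H2O is released.
(No 1,2-shift: no single shift to an adjacent carbon would give a more stable cation.)
Step 2: A lone pair on the oxygen of H2O attacks the carbocation, forming a C–O bond and an oxonium ion (a protonated alcohol).
Step 3: Proton transfer from the O–H of the oxonium ion to H2O completes the catalytic cycle and yields the alcohol.
Total: 3 elementary steps.

3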